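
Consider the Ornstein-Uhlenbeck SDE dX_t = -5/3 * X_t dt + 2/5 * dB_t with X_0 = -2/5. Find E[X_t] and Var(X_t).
E[X_t] = -2*exp(-5*t/3)/5; Var(X_t) = 6/125 - 6*exp(-10*t/3)/125

The OU SDE dX = -theta X dt + sigma dB admits the integrating factor exp(theta t): d(exp(theta t) X_t) = sigma exp(theta t) dB_t. Integrating from 0 to t:
  X_t = x_0 * exp(-theta t) + sigma * int_0^t exp(-theta (t-s)) dB_s.
The Itô integral has mean 0 and (by the Itô isometry) variance sigma^2 * int_0^t exp(-2 theta (t - s)) ds = sigma^2 * (1 - exp(-2 theta t)) / (2 theta).
With theta = 5/3, sigma = 2/5, x_0 = -2/5:
  E[X_t] = -2/5 * exp(-5/3 t) = -2*exp(-5*t/3)/5
  Var(X_t) = (2/5)^2 * (1 - exp(-2*5/3 t)) / (2 * 5/3) = 6/125 - 6*exp(-10*t/3)/125.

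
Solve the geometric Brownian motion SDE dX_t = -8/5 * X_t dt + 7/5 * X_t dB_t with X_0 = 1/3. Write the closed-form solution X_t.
X_t = 1/3 * exp((-129/50) * t + (7/5) * B_t)

For GBM dX = mu X dt + sigma X dB with X_0 = x_0, apply Itô to Y = log X: dY = (mu - sigma^2/2) dt + sigma dB, so Y_t = log(x_0) + (mu - sigma^2/2) t + sigma B_t and hence X_t = x_0 * exp((mu - sigma^2/2) t + sigma B_t).
With mu = -8/5, sigma = 7/5, x_0 = 1/3, this gives:
  X_t = 1/3 * exp((-129/50) * t + (7/5) * B_t).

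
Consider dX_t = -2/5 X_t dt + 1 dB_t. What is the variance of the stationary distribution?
lim Var(X_t) = 5/4

The OU SDE dX = -theta X dt + sigma dB admits the integrating factor exp(theta t): d(exp(theta t) X_t) = sigma exp(theta t) dB_t. Integrating from 0 to t gives X_t = x_0 * exp(-theta t) + sigma * int_0^t exp(-theta (t-s)) dB_s for any initial x_0. The Itô integral has variance (by the Itô isometry) sigma^2 * int_0^t exp(-2 theta (t - s)) ds = sigma^2 * (1 - exp(-2 theta t)) / (2 theta), independent of x_0.
With theta = 2/5, sigma = 1:
  Var(X_t) = (1)^2 * (1 - exp(-2*2/5 t)) / (2 * 2/5) = 5/4 - 5*exp(-4*t/5)/4.
As t -> infinity, exp(-2*2/5 t) -> 0, so the stationary variance is sigma^2 / (2 theta) = 5/4.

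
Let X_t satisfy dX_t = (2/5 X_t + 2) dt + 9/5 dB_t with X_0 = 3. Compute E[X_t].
E[X_t] = 8*exp(2*t/5) - 5

Taking expectations and using E[dB_t] = 0, the mean m(t) = E[X_t] satisfies the ODE m'(t) = a m(t) + b with m(0) = x_0. With a = 2/5, b = 2, x_0 = 3, the solution is
  m(t) = x_0 * exp(a t) + (b/a) * (exp(a t) - 1)
       = 3 * exp((2/5) t) + (2/(2/5)) * (exp((2/5) t) - 1)
       = 8*exp(2*t/5) - 5.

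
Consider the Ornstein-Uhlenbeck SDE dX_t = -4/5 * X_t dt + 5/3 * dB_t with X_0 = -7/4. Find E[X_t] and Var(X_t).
E[X_t] = -7*exp(-4*t/5)/4; Var(X_t) = 125/72 - 125*exp(-8*t/5)/72

The OU SDE dX = -theta X dt + sigma dB admits the integrating factor exp(theta t): d(exp(theta t) X_t) = sigma exp(theta t) dB_t. Integrating from 0 to t:
  X_t = x_0 * exp(-theta t) + sigma * int_0^t exp(-theta (t-s)) dB_s.
The Itô integral has mean 0 and (by the Itô isometry) variance sigma^2 * int_0^t exp(-2 theta (t - s)) ds = sigma^2 * (1 - exp(-2 theta t)) / (2 theta).
With theta = 4/5, sigma = 5/3, x_0 = -7/4:
  E[X_t] = -7/4 * exp(-4/5 t) = -7*exp(-4*t/5)/4
  Var(X_t) = (5/3)^2 * (1 - exp(-2*4/5 t)) / (2 * 4/5) = 125/72 - 125*exp(-8*t/5)/72.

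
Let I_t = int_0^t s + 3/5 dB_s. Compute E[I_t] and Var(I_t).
E[I_t] = 0; Var(I_t) = t*(25*t^2 + 45*t + 27)/75

The Itô integral of a deterministic integrand f(s) has mean 0 because each increment f(s) * (B_{s+ds} - B_s) has mean 0. By the Itô isometry:
  Var( int_0^t f(s) dB_s ) = E[ (int_0^t f(s) dB_s)^2 ] = int_0^t f(s)^2 ds.
Here f(s) = s + 3/5, so f(s)^2 = (5*s + 3)^2/25. Integrate:
  int_0^t ((5*s + 3)^2/25) ds = t*(25*t^2 + 45*t + 27)/75.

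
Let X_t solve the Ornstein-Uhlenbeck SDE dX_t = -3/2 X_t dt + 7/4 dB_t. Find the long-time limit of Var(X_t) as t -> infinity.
lim Var(X_t) = 49/48

The OU SDE dX = -theta X dt + sigma dB admits the integrating factor exp(theta t): d(exp(theta t) X_t) = sigma exp(theta t) dB_t. Integrating from 0 to t gives X_t = x_0 * exp(-theta t) + sigma * int_0^t exp(-theta (t-s)) dB_s for any initial x_0. The Itô integral has variance (by the Itô isometry) sigma^2 * int_0^t exp(-2 theta (t - s)) ds = sigma^2 * (1 - exp(-2 theta t)) / (2 theta), independent of x_0.
With theta = 3/2, sigma = 7/4:
  Var(X_t) = (7/4)^2 * (1 - exp(-2*3/2 t)) / (2 * 3/2) = 49/48 - 49*exp(-3*t)/48.
As t -> infinity, exp(-2*3/2 t) -> 0, so the stationary variance is sigma^2 / (2 theta) = 49/48.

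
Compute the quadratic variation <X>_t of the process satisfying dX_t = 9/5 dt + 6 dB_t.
<X>_t = 36*t

For an Itô process dX_t = a(t) dt + b(t) dB_t, the quadratic variation is <X>_t = int_0^t b(s)^2 ds (the drift term does not contribute). Here b(s) = 6, so
  b(s)^2 = 36.
Integrating from 0 to t:
  <X>_t = int_0^t (36) ds = 36*t.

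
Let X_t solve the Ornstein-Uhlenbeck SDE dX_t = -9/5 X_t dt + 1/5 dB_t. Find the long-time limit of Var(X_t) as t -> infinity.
lim Var(X_t) = 1/90

The OU SDE dX = -theta X dt + sigma dB admits the integrating factor exp(theta t): d(exp(theta t) X_t) = sigma exp(theta t) dB_t. Integrating from 0 to t gives X_t = x_0 * exp(-theta t) + sigma * int_0^t exp(-theta (t-s)) dB_s for any initial x_0. The Itô integral has variance (by the Itô isometry) sigma^2 * int_0^t exp(-2 theta (t - s)) ds = sigma^2 * (1 - exp(-2 theta t)) / (2 theta), independent of x_0.
With theta = 9/5, sigma = 1/5:
  Var(X_t) = (1/5)^2 * (1 - exp(-2*9/5 t)) / (2 * 9/5) = 1/90 - exp(-18*t/5)/90.
As t -> infinity, exp(-2*9/5 t) -> 0, so the stationary variance is sigma^2 / (2 theta) = 1/90.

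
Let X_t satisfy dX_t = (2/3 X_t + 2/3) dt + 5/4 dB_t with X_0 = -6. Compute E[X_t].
E[X_t] = -5*exp(2*t/3) - 1

Taking expectations and using E[dB_t] = 0, the mean m(t) = E[X_t] satisfies the ODE m'(t) = a m(t) + b with m(0) = x_0. With a = 2/3, b = 2/3, x_0 = -6, the solution is
  m(t) = x_0 * exp(a t) + (b/a) * (exp(a t) - 1)
       = (-6) * exp((2/3) t) + ((2/3)/(2/3)) * (exp((2/3) t) - 1)
       = -5*exp(2*t/3) - 1.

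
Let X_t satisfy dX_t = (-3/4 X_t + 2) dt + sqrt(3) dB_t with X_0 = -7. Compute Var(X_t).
Var(X_t) = 2 - 2*exp(-3*t/2)

The variance V(t) = Var(X_t) satisfies V'(t) = 2 a V(t) + c^2 with V(0) = 0 (drift coefficient is linear in X, diffusion is constant). With a = -3/4, c = sqrt(3), the solution is
  V(t) = (c^2 / (2 a)) * (exp(2 a t) - 1)
       = (sqrt(3)^2 / (2*(-3/4))) * (exp((-3/2) t) - 1)
       = 2 - 2*exp(-3*t/2).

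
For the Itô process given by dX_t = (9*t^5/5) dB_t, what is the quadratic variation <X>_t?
<X>_t = 81*t^11/275

For an Itô process dX_t = a(t) dt + b(t) dB_t, the quadratic variation is <X>_t = int_0^t b(s)^2 ds (the drift term does not contribute). Here b(s) = 9*s^5/5, so
  b(s)^2 = 81*s^10/25.
Integrating from 0 to t:
  <X>_t = int_0^t (81*s^10/25) ds = 81*t^11/275.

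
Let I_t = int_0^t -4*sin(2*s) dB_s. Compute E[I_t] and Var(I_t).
E[I_t] = 0; Var(I_t) = 8*t - 2*sin(4*t)

The Itô integral of a deterministic integrand f(s) has mean 0 because each increment f(s) * (B_{s+ds} - B_s) has mean 0. By the Itô isometry:
  Var( int_0^t f(s) dB_s ) = E[ (int_0^t f(s) dB_s)^2 ] = int_0^t f(s)^2 ds.
Here f(s) = -4*sin(2*s), so f(s)^2 = 16*sin(2*s)^2. Integrate:
  int_0^t (16*sin(2*s)^2) ds = 8*t - 2*sin(4*t).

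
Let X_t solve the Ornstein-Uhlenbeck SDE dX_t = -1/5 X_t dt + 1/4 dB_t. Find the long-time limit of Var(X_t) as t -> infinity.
lim Var(X_t) = 5/32

The OU SDE dX = -theta X dt + sigma dB admits the integrating factor exp(theta t): d(exp(theta t) X_t) = sigma exp(theta t) dB_t. Integrating from 0 to t gives X_t = x_0 * exp(-theta t) + sigma * int_0^t exp(-theta (t-s)) dB_s for any initial x_0. The Itô integral has variance (by the Itô isometry) sigma^2 * int_0^t exp(-2 theta (t - s)) ds = sigma^2 * (1 - exp(-2 theta t)) / (2 theta), independent of x_0.
With theta = 1/5, sigma = 1/4:
  Var(X_t) = (1/4)^2 * (1 - exp(-2*1/5 t)) / (2 * 1/5) = 5/32 - 5*exp(-2*t/5)/32.
As t -> infinity, exp(-2*1/5 t) -> 0, so the stationary variance is sigma^2 / (2 theta) = 5/32.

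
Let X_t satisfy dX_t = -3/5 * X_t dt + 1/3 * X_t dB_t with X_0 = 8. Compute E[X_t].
E[X_t] = 8*exp(-3*t/5)

For GBM dX = mu X dt + sigma X dB with X_0 = x_0, apply Itô to Y = log X: dY = (mu - sigma^2/2) dt + sigma dB, so Y_t = log(x_0) + (mu - sigma^2/2) t + sigma B_t and hence X_t = x_0 * exp((mu - sigma^2/2) t + sigma B_t).
With mu = -3/5, sigma = 1/3, x_0 = 8, this gives:
  X_t = 8 * exp((-59/90) * t + (1/3) * B_t).
Since sigma*B_t ~ Normal(0, sigma^2 t), E[exp(sigma*B_t)] = exp(sigma^2 t / 2); so E[X_t] = x_0 * exp((mu - sigma^2/2) t) * exp(sigma^2 t / 2) = x_0 * exp(mu t) = 8*exp(-3*t/5).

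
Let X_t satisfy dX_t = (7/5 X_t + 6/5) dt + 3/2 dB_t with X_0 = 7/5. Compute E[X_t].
E[X_t] = 79*exp(7*t/5)/35 - 6/7

Taking expectations and using E[dB_t] = 0, the mean m(t) = E[X_t] satisfies the ODE m'(t) = a m(t) + b with m(0) = x_0. With a = 7/5, b = 6/5, x_0 = 7/5, the solution is
  m(t) = x_0 * exp(a t) + (b/a) * (exp(a t) - 1)
       = (7/5) * exp((7/5) t) + ((6/5)/(7/5)) * (exp((7/5) t) - 1)
       = 79*exp(7*t/5)/35 - 6/7.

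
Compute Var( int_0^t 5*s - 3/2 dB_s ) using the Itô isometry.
Var = t*(100*t^2 - 90*t + 27)/12

The Itô integral of a deterministic integrand f(s) has mean 0 because each increment f(s) * (B_{s+ds} - B_s) has mean 0. By the Itô isometry:
  Var( int_0^t f(s) dB_s ) = E[ (int_0^t f(s) dB_s)^2 ] = int_0^t f(s)^2 ds.
Here f(s) = 5*s - 3/2, so f(s)^2 = (10*s - 3)^2/4. Integrate:
  int_0^t ((10*s - 3)^2/4) ds = t*(100*t^2 - 90*t + 27)/12.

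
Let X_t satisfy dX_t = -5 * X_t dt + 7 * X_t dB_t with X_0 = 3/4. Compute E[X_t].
E[X_t] = 3*exp(-5*t)/4

For GBM dX = mu X dt + sigma X dB with X_0 = x_0, apply Itô to Y = log X: dY = (mu - sigma^2/2) dt + sigma dB, so Y_t = log(x_0) + (mu - sigma^2/2) t + sigma B_t and hence X_t = x_0 * exp((mu - sigma^2/2) t + sigma B_t).
With mu = -5, sigma = 7, x_0 = 3/4, this gives:
  X_t = 3/4 * exp((-59/2) * t + (7) * B_t).
Since sigma*B_t ~ Normal(0, sigma^2 t), E[exp(sigma*B_t)] = exp(sigma^2 t / 2); so E[X_t] = x_0 * exp((mu - sigma^2/2) t) * exp(sigma^2 t / 2) = x_0 * exp(mu t) = 3*exp(-5*t)/4.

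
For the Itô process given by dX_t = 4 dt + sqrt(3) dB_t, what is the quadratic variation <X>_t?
<X>_t = 3*t

For an Itô process dX_t = a(t) dt + b(t) dB_t, the quadratic variation is <X>_t = int_0^t b(s)^2 ds (the drift term does not contribute). Here b(s) = sqrt(3), so
  b(s)^2 = 3.
Integrating from 0 to t:
  <X>_t = int_0^t (3) ds = 3*t.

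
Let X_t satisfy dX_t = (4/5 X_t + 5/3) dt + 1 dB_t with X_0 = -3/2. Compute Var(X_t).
Var(X_t) = 5*exp(8*t/5)/8 - 5/8

The variance V(t) = Var(X_t) satisfies V'(t) = 2 a V(t) + c^2 with V(0) = 0 (drift coefficient is linear in X, diffusion is constant). With a = 4/5, c = 1, the solution is
  V(t) = (c^2 / (2 a)) * (exp(2 a t) - 1)
       = (1^2 / (2*(4/5))) * (exp((8/5) t) - 1)
       = 5*exp(8*t/5)/8 - 5/8.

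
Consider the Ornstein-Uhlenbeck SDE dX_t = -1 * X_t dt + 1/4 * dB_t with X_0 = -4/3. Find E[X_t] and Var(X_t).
E[X_t] = -4*exp(-t)/3; Var(X_t) = 1/32 - exp(-2*t)/32

The OU SDE dX = -theta X dt + sigma dB admits the integrating factor exp(theta t): d(exp(theta t) X_t) = sigma exp(theta t) dB_t. Integrating from 0 to t:
  X_t = x_0 * exp(-theta t) + sigma * int_0^t exp(-theta (t-s)) dB_s.
The Itô integral has mean 0 and (by the Itô isometry) variance sigma^2 * int_0^t exp(-2 theta (t - s)) ds = sigma^2 * (1 - exp(-2 theta t)) / (2 theta).
With theta = 1, sigma = 1/4, x_0 = -4/3:
  E[X_t] = -4/3 * exp(-1 t) = -4*exp(-t)/3
  Var(X_t) = (1/4)^2 * (1 - exp(-2*1 t)) / (2 * 1) = 1/32 - exp(-2*t)/32.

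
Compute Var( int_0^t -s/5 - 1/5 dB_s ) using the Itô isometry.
Var = t*(t^2 + 3*t + 3)/75

The Itô integral of a deterministic integrand f(s) has mean 0 because each increment f(s) * (B_{s+ds} - B_s) has mean 0. By the Itô isometry:
  Var( int_0^t f(s) dB_s ) = E[ (int_0^t f(s) dB_s)^2 ] = int_0^t f(s)^2 ds.
Here f(s) = -s/5 - 1/5, so f(s)^2 = (s + 1)^2/25. Integrate:
  int_0^t ((s + 1)^2/25) ds = t*(t^2 + 3*t + 3)/75.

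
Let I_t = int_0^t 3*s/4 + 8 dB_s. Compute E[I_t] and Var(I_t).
E[I_t] = 0; Var(I_t) = t*(3*t^2 + 96*t + 1024)/16

The Itô integral of a deterministic integrand f(s) has mean 0 because each increment f(s) * (B_{s+ds} - B_s) has mean 0. By the Itô isometry:
  Var( int_0^t f(s) dB_s ) = E[ (int_0^t f(s) dB_s)^2 ] = int_0^t f(s)^2 ds.
Here f(s) = 3*s/4 + 8, so f(s)^2 = (3*s + 32)^2/16. Integrate:
  int_0^t ((3*s + 32)^2/16) ds = t*(3*t^2 + 96*t + 1024)/16.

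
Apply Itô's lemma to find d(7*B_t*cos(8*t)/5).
d(7*B_t*cos(8*t)/5) = (-56*B_t*sin(8*t)/5) dt + (7*cos(8*t)/5) dB_t

Itô's formula for f(t, x): d f(t, B_t) = (f_t + (1/2) f_xx) dt + f_x dB_t. Compute partials of f(t, x) = 7*x*cos(8*t)/5:
  f_t(t,x)  = -56*x*sin(8*t)/5
  f_x(t,x)  = 7*cos(8*t)/5
  f_xx(t,x) = 0
Assemble drift = f_t + (1/2) f_xx = -56*x*sin(8*t)/5 and diffusion = f_x = 7*cos(8*t)/5. Substituting x = B_t:
  d(7*B_t*cos(8*t)/5) = (-56*B_t*sin(8*t)/5) dt + (7*cos(8*t)/5) dB_t.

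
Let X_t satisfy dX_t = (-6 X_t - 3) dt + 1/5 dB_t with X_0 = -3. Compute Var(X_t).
Var(X_t) = 1/300 - exp(-12*t)/300

The variance V(t) = Var(X_t) satisfies V'(t) = 2 a V(t) + c^2 with V(0) = 0 (drift coefficient is linear in X, diffusion is constant). With a = -6, c = 1/5, the solution is
  V(t) = (c^2 / (2 a)) * (exp(2 a t) - 1)
       = ((1/5)^2 / (2*(-6))) * (exp((-12) t) - 1)
       = 1/300 - exp(-12*t)/300.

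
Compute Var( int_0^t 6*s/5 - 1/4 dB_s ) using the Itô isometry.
Var = t*(192*t^2 - 120*t + 25)/400

The Itô integral of a deterministic integrand f(s) has mean 0 because each increment f(s) * (B_{s+ds} - B_s) has mean 0. By the Itô isometry:
  Var( int_0^t f(s) dB_s ) = E[ (int_0^t f(s) dB_s)^2 ] = int_0^t f(s)^2 ds.
Here f(s) = 6*s/5 - 1/4, so f(s)^2 = (24*s - 5)^2/400. Integrate:
  int_0^t ((24*s - 5)^2/400) ds = t*(192*t^2 - 120*t + 25)/400.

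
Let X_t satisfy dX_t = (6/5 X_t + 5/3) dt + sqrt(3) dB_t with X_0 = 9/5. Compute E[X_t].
E[X_t] = 287*exp(6*t/5)/90 - 25/18

Taking expectations and using E[dB_t] = 0, the mean m(t) = E[X_t] satisfies the ODE m'(t) = a m(t) + b with m(0) = x_0. With a = 6/5, b = 5/3, x_0 = 9/5, the solution is
  m(t) = x_0 * exp(a t) + (b/a) * (exp(a t) - 1)
       = (9/5) * exp((6/5) t) + ((5/3)/(6/5)) * (exp((6/5) t) - 1)
       = 287*exp(6*t/5)/90 - 25/18.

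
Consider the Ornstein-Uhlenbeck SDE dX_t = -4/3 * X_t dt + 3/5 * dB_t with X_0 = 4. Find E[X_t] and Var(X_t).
E[X_t] = 4*exp(-4*t/3); Var(X_t) = 27/200 - 27*exp(-8*t/3)/200

The OU SDE dX = -theta X dt + sigma dB admits the integrating factor exp(theta t): d(exp(theta t) X_t) = sigma exp(theta t) dB_t. Integrating from 0 to t:
  X_t = x_0 * exp(-theta t) + sigma * int_0^t exp(-theta (t-s)) dB_s.
The Itô integral has mean 0 and (by the Itô isometry) variance sigma^2 * int_0^t exp(-2 theta (t - s)) ds = sigma^2 * (1 - exp(-2 theta t)) / (2 theta).
With theta = 4/3, sigma = 3/5, x_0 = 4:
  E[X_t] = 4 * exp(-4/3 t) = 4*exp(-4*t/3)
  Var(X_t) = (3/5)^2 * (1 - exp(-2*4/3 t)) / (2 * 4/3) = 27/200 - 27*exp(-8*t/3)/200.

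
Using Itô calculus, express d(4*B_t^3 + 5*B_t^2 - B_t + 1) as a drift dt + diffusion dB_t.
d(4*B_t^3 + 5*B_t^2 - B_t + 1) = (12*B_t + 5) dt + (12*B_t^2 + 10*B_t - 1) dB_t

Itô's formula for f(B_t) gives d f(B_t) = f'(B_t) dB_t + (1/2) f''(B_t) dt. Compute derivatives of f(x) = 4*x^3 + 5*x^2 - x + 1:
  f'(x)  = 12*x^2 + 10*x - 1
  f''(x) = 24*x + 10
Substitute x = B_t and multiply the f'' term by 1/2:
  drift     = (1/2) * (24*x + 10) evaluated at B_t = 12*B_t + 5
  diffusion = (12*x^2 + 10*x - 1) evaluated at B_t = 12*B_t^2 + 10*B_t - 1
Therefore d(4*B_t^3 + 5*B_t^2 - B_t + 1) = (12*B_t + 5) dt + (12*B_t^2 + 10*B_t - 1) dB_t.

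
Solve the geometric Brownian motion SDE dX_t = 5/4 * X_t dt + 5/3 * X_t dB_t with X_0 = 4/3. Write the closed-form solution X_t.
X_t = 4/3 * exp((-5/36) * t + (5/3) * B_t)

For GBM dX = mu X dt + sigma X dB with X_0 = x_0, apply Itô to Y = log X: dY = (mu - sigma^2/2) dt + sigma dB, so Y_t = log(x_0) + (mu - sigma^2/2) t + sigma B_t and hence X_t = x_0 * exp((mu - sigma^2/2) t + sigma B_t).
With mu = 5/4, sigma = 5/3, x_0 = 4/3, this gives:
  X_t = 4/3 * exp((-5/36) * t + (5/3) * B_t).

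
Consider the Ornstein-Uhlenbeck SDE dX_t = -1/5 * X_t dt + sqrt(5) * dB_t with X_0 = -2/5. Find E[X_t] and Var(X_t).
E[X_t] = -2*exp(-t/5)/5; Var(X_t) = 25/2 - 25*exp(-2*t/5)/2

The OU SDE dX = -theta X dt + sigma dB admits the integrating factor exp(theta t): d(exp(theta t) X_t) = sigma exp(theta t) dB_t. Integrating from 0 to t:
  X_t = x_0 * exp(-theta t) + sigma * int_0^t exp(-theta (t-s)) dB_s.
The Itô integral has mean 0 and (by the Itô isometry) variance sigma^2 * int_0^t exp(-2 theta (t - s)) ds = sigma^2 * (1 - exp(-2 theta t)) / (2 theta).
With theta = 1/5, sigma = sqrt(5), x_0 = -2/5:
  E[X_t] = -2/5 * exp(-1/5 t) = -2*exp(-t/5)/5
  Var(X_t) = (sqrt(5))^2 * (1 - exp(-2*1/5 t)) / (2 * 1/5) = 25/2 - 25*exp(-2*t/5)/2.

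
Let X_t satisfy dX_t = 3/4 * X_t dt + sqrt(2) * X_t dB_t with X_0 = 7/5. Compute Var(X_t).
Var(X_t) = 49*(exp(2*t) - 1)*exp(3*t/2)/25

For GBM dX = mu X dt + sigma X dB with X_0 = x_0, apply Itô to Y = log X: dY = (mu - sigma^2/2) dt + sigma dB, so Y_t = log(x_0) + (mu - sigma^2/2) t + sigma B_t and hence X_t = x_0 * exp((mu - sigma^2/2) t + sigma B_t).
With mu = 3/4, sigma = sqrt(2), x_0 = 7/5, this gives:
  X_t = 7/5 * exp((-1/4) * t + (sqrt(2)) * B_t).
Since sigma*B_t ~ Normal(0, sigma^2 t), E[exp(sigma*B_t)] = exp(sigma^2 t / 2); so E[X_t] = x_0 * exp((mu - sigma^2/2) t) * exp(sigma^2 t / 2) = x_0 * exp(mu t) = 7*exp(3*t/4)/5.
Var(X_t) = E[X_t^2] - (E[X_t])^2 = x_0^2 * exp(2 mu t) * (exp(sigma^2 t) - 1) = 49*(exp(2*t) - 1)*exp(3*t/2)/25.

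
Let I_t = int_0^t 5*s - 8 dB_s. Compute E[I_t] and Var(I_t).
E[I_t] = 0; Var(I_t) = t*(25*t^2 - 120*t + 192)/3

The Itô integral of a deterministic integrand f(s) has mean 0 because each increment f(s) * (B_{s+ds} - B_s) has mean 0. By the Itô isometry:
  Var( int_0^t f(s) dB_s ) = E[ (int_0^t f(s) dB_s)^2 ] = int_0^t f(s)^2 ds.
Here f(s) = 5*s - 8, so f(s)^2 = (5*s - 8)^2. Integrate:
  int_0^t ((5*s - 8)^2) ds = t*(25*t^2 - 120*t + 192)/3.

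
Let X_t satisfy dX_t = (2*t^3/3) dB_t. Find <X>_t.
<X>_t = 4*t^7/63

For an Itô process dX_t = a(t) dt + b(t) dB_t, the quadratic variation is <X>_t = int_0^t b(s)^2 ds (the drift term does not contribute). Here b(s) = 2*s^3/3, so
  b(s)^2 = 4*s^6/9.
Integrating from 0 to t:
  <X>_t = int_0^t (4*s^6/9) ds = 4*t^7/63.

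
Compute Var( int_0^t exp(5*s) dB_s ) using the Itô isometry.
Var = exp(10*t)/10 - 1/10

The Itô integral of a deterministic integrand f(s) has mean 0 because each increment f(s) * (B_{s+ds} - B_s) has mean 0. By the Itô isometry:
  Var( int_0^t f(s) dB_s ) = E[ (int_0^t f(s) dB_s)^2 ] = int_0^t f(s)^2 ds.
Here f(s) = exp(5*s), so f(s)^2 = exp(10*s). Integrate:
  int_0^t (exp(10*s)) ds = exp(10*t)/10 - 1/10.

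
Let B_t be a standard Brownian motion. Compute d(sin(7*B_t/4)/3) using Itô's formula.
d(sin(7*B_t/4)/3) = (-49*sin(7*B_t/4)/96) dt + (7*cos(7*B_t/4)/12) dB_t

Itô's formula for f(B_t) gives d f(B_t) = f'(B_t) dB_t + (1/2) f''(B_t) dt. Compute derivatives of f(x) = sin(7*x/4)/3:
  f'(x)  = 7*cos(7*x/4)/12
  f''(x) = -49*sin(7*x/4)/48
Substitute x = B_t and multiply the f'' term by 1/2:
  drift     = (1/2) * (-49*sin(7*x/4)/48) evaluated at B_t = -49*sin(7*B_t/4)/96
  diffusion = (7*cos(7*x/4)/12) evaluated at B_t = 7*cos(7*B_t/4)/12
Therefore d(sin(7*B_t/4)/3) = (-49*sin(7*B_t/4)/96) dt + (7*cos(7*B_t/4)/12) dB_t.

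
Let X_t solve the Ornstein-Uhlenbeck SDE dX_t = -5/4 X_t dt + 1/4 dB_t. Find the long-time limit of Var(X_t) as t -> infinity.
lim Var(X_t) = 1/40

The OU SDE dX = -theta X dt + sigma dB admits the integrating factor exp(theta t): d(exp(theta t) X_t) = sigma exp(theta t) dB_t. Integrating from 0 to t gives X_t = x_0 * exp(-theta t) + sigma * int_0^t exp(-theta (t-s)) dB_s for any initial x_0. The Itô integral has variance (by the Itô isometry) sigma^2 * int_0^t exp(-2 theta (t - s)) ds = sigma^2 * (1 - exp(-2 theta t)) / (2 theta), independent of x_0.
With theta = 5/4, sigma = 1/4:
  Var(X_t) = (1/4)^2 * (1 - exp(-2*5/4 t)) / (2 * 5/4) = 1/40 - exp(-5*t/2)/40.
As t -> infinity, exp(-2*5/4 t) -> 0, so the stationary variance is sigma^2 / (2 theta) = 1/40.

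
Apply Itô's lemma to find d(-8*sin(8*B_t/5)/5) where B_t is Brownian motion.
d(-8*sin(8*B_t/5)/5) = (256*sin(8*B_t/5)/125) dt + (-64*cos(8*B_t/5)/25) dB_t

Itô's formula for f(B_t) gives d f(B_t) = f'(B_t) dB_t + (1/2) f''(B_t) dt. Compute derivatives of f(x) = -8*sin(8*x/5)/5:
  f'(x)  = -64*cos(8*x/5)/25
  f''(x) = 512*sin(8*x/5)/125
Substitute x = B_t and multiply the f'' term by 1/2:
  drift     = (1/2) * (512*sin(8*x/5)/125) evaluated at B_t = 256*sin(8*B_t/5)/125
  diffusion = (-64*cos(8*x/5)/25) evaluated at B_t = -64*cos(8*B_t/5)/25
Therefore d(-8*sin(8*B_t/5)/5) = (256*sin(8*B_t/5)/125) dt + (-64*cos(8*B_t/5)/25) dB_t.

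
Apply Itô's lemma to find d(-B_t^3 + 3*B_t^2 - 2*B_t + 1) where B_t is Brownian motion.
d(-B_t^3 + 3*B_t^2 - 2*B_t + 1) = (3 - 3*B_t) dt + (-3*B_t^2 + 6*B_t - 2) dB_t

Itô's formula for f(B_t) gives d f(B_t) = f'(B_t) dB_t + (1/2) f''(B_t) dt. Compute derivatives of f(x) = -x^3 + 3*x^2 - 2*x + 1:
  f'(x)  = -3*x^2 + 6*x - 2
  f''(x) = 6 - 6*x
Substitute x = B_t and multiply the f'' term by 1/2:
  drift     = (1/2) * (6 - 6*x) evaluated at B_t = 3 - 3*B_t
  diffusion = (-3*x^2 + 6*x - 2) evaluated at B_t = -3*B_t^2 + 6*B_t - 2
Therefore d(-B_t^3 + 3*B_t^2 - 2*B_t + 1) = (3 - 3*B_t) dt + (-3*B_t^2 + 6*B_t - 2) dB_t.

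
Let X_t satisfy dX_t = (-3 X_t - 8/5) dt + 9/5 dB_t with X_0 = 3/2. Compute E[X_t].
E[X_t] = -8/15 + 61*exp(-3*t)/30

Taking expectations and using E[dB_t] = 0, the mean m(t) = E[X_t] satisfies the ODE m'(t) = a m(t) + b with m(0) = x_0. With a = -3, b = -8/5, x_0 = 3/2, the solution is
  m(t) = x_0 * exp(a t) + (b/a) * (exp(a t) - 1)
       = (3/2) * exp((-3) t) + ((-8/5)/(-3)) * (exp((-3) t) - 1)
       = -8/15 + 61*exp(-3*t)/30.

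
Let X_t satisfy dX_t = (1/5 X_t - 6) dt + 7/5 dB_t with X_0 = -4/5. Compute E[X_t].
E[X_t] = 30 - 154*exp(t/5)/5

Taking expectations and using E[dB_t] = 0, the mean m(t) = E[X_t] satisfies the ODE m'(t) = a m(t) + b with m(0) = x_0. With a = 1/5, b = -6, x_0 = -4/5, the solution is
  m(t) = x_0 * exp(a t) + (b/a) * (exp(a t) - 1)
       = (-4/5) * exp((1/5) t) + ((-6)/(1/5)) * (exp((1/5) t) - 1)
       = 30 - 154*exp(t/5)/5.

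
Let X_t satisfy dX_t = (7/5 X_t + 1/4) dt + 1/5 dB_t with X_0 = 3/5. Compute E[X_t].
E[X_t] = 109*exp(7*t/5)/140 - 5/28

Taking expectations and using E[dB_t] = 0, the mean m(t) = E[X_t] satisfies the ODE m'(t) = a m(t) + b with m(0) = x_0. With a = 7/5, b = 1/4, x_0 = 3/5, the solution is
  m(t) = x_0 * exp(a t) + (b/a) * (exp(a t) - 1)
       = (3/5) * exp((7/5) t) + ((1/4)/(7/5)) * (exp((7/5) t) - 1)
       = 109*exp(7*t/5)/140 - 5/28.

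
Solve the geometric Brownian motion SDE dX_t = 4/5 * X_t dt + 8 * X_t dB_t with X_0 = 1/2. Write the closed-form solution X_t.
X_t = 1/2 * exp((-156/5) * t + (8) * B_t)

For GBM dX = mu X dt + sigma X dB with X_0 = x_0, apply Itô to Y = log X: dY = (mu - sigma^2/2) dt + sigma dB, so Y_t = log(x_0) + (mu - sigma^2/2) t + sigma B_t and hence X_t = x_0 * exp((mu - sigma^2/2) t + sigma B_t).
With mu = 4/5, sigma = 8, x_0 = 1/2, this gives:
  X_t = 1/2 * exp((-156/5) * t + (8) * B_t).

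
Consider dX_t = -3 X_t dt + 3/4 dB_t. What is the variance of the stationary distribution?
lim Var(X_t) = 3/32

The OU SDE dX = -theta X dt + sigma dB admits the integrating factor exp(theta t): d(exp(theta t) X_t) = sigma exp(theta t) dB_t. Integrating from 0 to t gives X_t = x_0 * exp(-theta t) + sigma * int_0^t exp(-theta (t-s)) dB_s for any initial x_0. The Itô integral has variance (by the Itô isometry) sigma^2 * int_0^t exp(-2 theta (t - s)) ds = sigma^2 * (1 - exp(-2 theta t)) / (2 theta), independent of x_0.
With theta = 3, sigma = 3/4:
  Var(X_t) = (3/4)^2 * (1 - exp(-2*3 t)) / (2 * 3) = 3/32 - 3*exp(-6*t)/32.
As t -> infinity, exp(-2*3 t) -> 0, so the stationary variance is sigma^2 / (2 theta) = 3/32.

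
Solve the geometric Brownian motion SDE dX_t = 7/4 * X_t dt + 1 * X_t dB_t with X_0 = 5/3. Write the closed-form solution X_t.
X_t = 5/3 * exp((5/4) * t + (1) * B_t)

For GBM dX = mu X dt + sigma X dB with X_0 = x_0, apply Itô to Y = log X: dY = (mu - sigma^2/2) dt + sigma dB, so Y_t = log(x_0) + (mu - sigma^2/2) t + sigma B_t and hence X_t = x_0 * exp((mu - sigma^2/2) t + sigma B_t).
With mu = 7/4, sigma = 1, x_0 = 5/3, this gives:
  X_t = 5/3 * exp((5/4) * t + (1) * B_t).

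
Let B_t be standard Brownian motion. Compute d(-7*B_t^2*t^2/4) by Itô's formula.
d(-7*B_t^2*t^2/4) = (7*t*(-2*B_t^2 - t)/4) dt + (-7*B_t*t^2/2) dB_t

Itô's formula for f(t, x): d f(t, B_t) = (f_t + (1/2) f_xx) dt + f_x dB_t. Compute partials of f(t, x) = -7*t^2*x^2/4:
  f_t(t,x)  = -7*t*x^2/2
  f_x(t,x)  = -7*t^2*x/2
  f_xx(t,x) = -7*t^2/2
Assemble drift = f_t + (1/2) f_xx = 7*t*(-t - 2*x^2)/4 and diffusion = f_x = -7*t^2*x/2. Substituting x = B_t:
  d(-7*B_t^2*t^2/4) = (7*t*(-2*B_t^2 - t)/4) dt + (-7*B_t*t^2/2) dB_t.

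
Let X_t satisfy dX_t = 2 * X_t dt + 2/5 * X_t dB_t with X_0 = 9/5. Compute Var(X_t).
Var(X_t) = 81*(exp(4*t/25) - 1)*exp(4*t)/25

For GBM dX = mu X dt + sigma X dB with X_0 = x_0, apply Itô to Y = log X: dY = (mu - sigma^2/2) dt + sigma dB, so Y_t = log(x_0) + (mu - sigma^2/2) t + sigma B_t and hence X_t = x_0 * exp((mu - sigma^2/2) t + sigma B_t).
With mu = 2, sigma = 2/5, x_0 = 9/5, this gives:
  X_t = 9/5 * exp((48/25) * t + (2/5) * B_t).
Since sigma*B_t ~ Normal(0, sigma^2 t), E[exp(sigma*B_t)] = exp(sigma^2 t / 2); so E[X_t] = x_0 * exp((mu - sigma^2/2) t) * exp(sigma^2 t / 2) = x_0 * exp(mu t) = 9*exp(2*t)/5.
Var(X_t) = E[X_t^2] - (E[X_t])^2 = x_0^2 * exp(2 mu t) * (exp(sigma^2 t) - 1) = 81*(exp(4*t/25) - 1)*exp(4*t)/25.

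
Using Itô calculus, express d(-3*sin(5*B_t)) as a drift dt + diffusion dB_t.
d(-3*sin(5*B_t)) = (75*sin(5*B_t)/2) dt + (-15*cos(5*B_t)) dB_t

Itô's formula for f(B_t) gives d f(B_t) = f'(B_t) dB_t + (1/2) f''(B_t) dt. Compute derivatives of f(x) = -3*sin(5*x):
  f'(x)  = -15*cos(5*x)
  f''(x) = 75*sin(5*x)
Substitute x = B_t and multiply the f'' term by 1/2:
  drift     = (1/2) * (75*sin(5*x)) evaluated at B_t = 75*sin(5*B_t)/2
  diffusion = (-15*cos(5*x)) evaluated at B_t = -15*cos(5*B_t)
Therefore d(-3*sin(5*B_t)) = (75*sin(5*B_t)/2) dt + (-15*cos(5*B_t)) dB_t.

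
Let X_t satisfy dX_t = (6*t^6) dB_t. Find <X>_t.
<X>_t = 36*t^13/13

For an Itô process dX_t = a(t) dt + b(t) dB_t, the quadratic variation is <X>_t = int_0^t b(s)^2 ds (the drift term does not contribute). Here b(s) = 6*s^6, so
  b(s)^2 = 36*s^12.
Integrating from 0 to t:
  <X>_t = int_0^t (36*s^12) ds = 36*t^13/13.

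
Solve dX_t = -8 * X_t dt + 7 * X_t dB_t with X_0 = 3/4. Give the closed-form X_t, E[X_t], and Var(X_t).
X_t = 3/4 * exp((-65/2) t + (7) B_t); E[X_t] = 3*exp(-8*t)/4; Var(X_t) = (9*exp(49*t) - 9)*exp(-16*t)/16

For GBM dX = mu X dt + sigma X dB with X_0 = x_0, apply Itô to Y = log X: dY = (mu - sigma^2/2) dt + sigma dB, so Y_t = log(x_0) + (mu - sigma^2/2) t + sigma B_t and hence X_t = x_0 * exp((mu - sigma^2/2) t + sigma B_t).
With mu = -8, sigma = 7, x_0 = 3/4, this gives:
  X_t = 3/4 * exp((-65/2) * t + (7) * B_t).
Since sigma*B_t ~ Normal(0, sigma^2 t), E[exp(sigma*B_t)] = exp(sigma^2 t / 2); so E[X_t] = x_0 * exp((mu - sigma^2/2) t) * exp(sigma^2 t / 2) = x_0 * exp(mu t) = 3*exp(-8*t)/4.
Var(X_t) = E[X_t^2] - (E[X_t])^2 = x_0^2 * exp(2 mu t) * (exp(sigma^2 t) - 1) = (9*exp(49*t) - 9)*exp(-16*t)/16.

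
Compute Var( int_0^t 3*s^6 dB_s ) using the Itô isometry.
Var = 9*t^13/13

The Itô integral of a deterministic integrand f(s) has mean 0 because each increment f(s) * (B_{s+ds} - B_s) has mean 0. By the Itô isometry:
  Var( int_0^t f(s) dB_s ) = E[ (int_0^t f(s) dB_s)^2 ] = int_0^t f(s)^2 ds.
Here f(s) = 3*s^6, so f(s)^2 = 9*s^12. Integrate:
  int_0^t (9*s^12) ds = 9*t^13/13.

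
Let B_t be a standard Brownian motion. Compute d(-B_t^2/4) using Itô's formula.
d(-B_t^2/4) = (-1/4) dt + (-B_t/2) dB_t

Itô's formula for f(B_t) gives d f(B_t) = f'(B_t) dB_t + (1/2) f''(B_t) dt. Compute derivatives of f(x) = -x^2/4:
  f'(x)  = -x/2
  f''(x) = -1/2
Substitute x = B_t and multiply the f'' term by 1/2:
  drift     = (1/2) * (-1/2) evaluated at B_t = -1/4
  diffusion = (-x/2) evaluated at B_t = -B_t/2
Therefore d(-B_t^2/4) = (-1/4) dt + (-B_t/2) dB_t.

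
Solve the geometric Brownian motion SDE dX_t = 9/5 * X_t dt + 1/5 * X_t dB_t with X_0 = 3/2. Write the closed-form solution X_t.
X_t = 3/2 * exp((89/50) * t + (1/5) * B_t)

For GBM dX = mu X dt + sigma X dB with X_0 = x_0, apply Itô to Y = log X: dY = (mu - sigma^2/2) dt + sigma dB, so Y_t = log(x_0) + (mu - sigma^2/2) t + sigma B_t and hence X_t = x_0 * exp((mu - sigma^2/2) t + sigma B_t).
With mu = 9/5, sigma = 1/5, x_0 = 3/2, this gives:
  X_t = 3/2 * exp((89/50) * t + (1/5) * B_t).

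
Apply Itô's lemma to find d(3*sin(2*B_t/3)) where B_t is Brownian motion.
d(3*sin(2*B_t/3)) = (-2*sin(2*B_t/3)/3) dt + (2*cos(2*B_t/3)) dB_t

Itô's formula for f(B_t) gives d f(B_t) = f'(B_t) dB_t + (1/2) f''(B_t) dt. Compute derivatives of f(x) = 3*sin(2*x/3):
  f'(x)  = 2*cos(2*x/3)
  f''(x) = -4*sin(2*x/3)/3
Substitute x = B_t and multiply the f'' term by 1/2:
  drift     = (1/2) * (-4*sin(2*x/3)/3) evaluated at B_t = -2*sin(2*B_t/3)/3
  diffusion = (2*cos(2*x/3)) evaluated at B_t = 2*cos(2*B_t/3)
Therefore d(3*sin(2*B_t/3)) = (-2*sin(2*B_t/3)/3) dt + (2*cos(2*B_t/3)) dB_t.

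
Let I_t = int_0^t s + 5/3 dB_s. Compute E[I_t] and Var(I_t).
E[I_t] = 0; Var(I_t) = t*(3*t^2 + 15*t + 25)/9

The Itô integral of a deterministic integrand f(s) has mean 0 because each increment f(s) * (B_{s+ds} - B_s) has mean 0. By the Itô isometry:
  Var( int_0^t f(s) dB_s ) = E[ (int_0^t f(s) dB_s)^2 ] = int_0^t f(s)^2 ds.
Here f(s) = s + 5/3, so f(s)^2 = (3*s + 5)^2/9. Integrate:
  int_0^t ((3*s + 5)^2/9) ds = t*(3*t^2 + 15*t + 25)/9.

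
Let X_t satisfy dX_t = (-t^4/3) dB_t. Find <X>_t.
<X>_t = t^9/81

For an Itô process dX_t = a(t) dt + b(t) dB_t, the quadratic variation is <X>_t = int_0^t b(s)^2 ds (the drift term does not contribute). Here b(s) = -s^4/3, so
  b(s)^2 = s^8/9.
Integrating from 0 to t:
  <X>_t = int_0^t (s^8/9) ds = t^9/81.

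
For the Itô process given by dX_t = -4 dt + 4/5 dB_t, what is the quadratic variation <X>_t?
<X>_t = 16*t/25

For an Itô process dX_t = a(t) dt + b(t) dB_t, the quadratic variation is <X>_t = int_0^t b(s)^2 ds (the drift term does not contribute). Here b(s) = 4/5, so
  b(s)^2 = 16/25.
Integrating from 0 to t:
  <X>_t = int_0^t (16/25) ds = 16*t/25.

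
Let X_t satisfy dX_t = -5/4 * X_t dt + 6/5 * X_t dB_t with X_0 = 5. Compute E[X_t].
E[X_t] = 5*exp(-5*t/4)

For GBM dX = mu X dt + sigma X dB with X_0 = x_0, apply Itô to Y = log X: dY = (mu - sigma^2/2) dt + sigma dB, so Y_t = log(x_0) + (mu - sigma^2/2) t + sigma B_t and hence X_t = x_0 * exp((mu - sigma^2/2) t + sigma B_t).
With mu = -5/4, sigma = 6/5, x_0 = 5, this gives:
  X_t = 5 * exp((-197/100) * t + (6/5) * B_t).
Since sigma*B_t ~ Normal(0, sigma^2 t), E[exp(sigma*B_t)] = exp(sigma^2 t / 2); so E[X_t] = x_0 * exp((mu - sigma^2/2) t) * exp(sigma^2 t / 2) = x_0 * exp(mu t) = 5*exp(-5*t/4).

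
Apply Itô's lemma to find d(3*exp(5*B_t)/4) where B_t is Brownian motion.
d(3*exp(5*B_t)/4) = (75*exp(5*B_t)/8) dt + (15*exp(5*B_t)/4) dB_t

Itô's formula for f(B_t) gives d f(B_t) = f'(B_t) dB_t + (1/2) f''(B_t) dt. Compute derivatives of f(x) = 3*exp(5*x)/4:
  f'(x)  = 15*exp(5*x)/4
  f''(x) = 75*exp(5*x)/4
Substitute x = B_t and multiply the f'' term by 1/2:
  drift     = (1/2) * (75*exp(5*x)/4) evaluated at B_t = 75*exp(5*B_t)/8
  diffusion = (15*exp(5*x)/4) evaluated at B_t = 15*exp(5*B_t)/4
Therefore d(3*exp(5*B_t)/4) = (75*exp(5*B_t)/8) dt + (15*exp(5*B_t)/4) dB_t.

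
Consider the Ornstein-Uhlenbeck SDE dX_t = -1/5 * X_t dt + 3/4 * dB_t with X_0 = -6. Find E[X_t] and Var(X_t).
E[X_t] = -6*exp(-t/5); Var(X_t) = 45/32 - 45*exp(-2*t/5)/32

The OU SDE dX = -theta X dt + sigma dB admits the integrating factor exp(theta t): d(exp(theta t) X_t) = sigma exp(theta t) dB_t. Integrating from 0 to t:
  X_t = x_0 * exp(-theta t) + sigma * int_0^t exp(-theta (t-s)) dB_s.
The Itô integral has mean 0 and (by the Itô isometry) variance sigma^2 * int_0^t exp(-2 theta (t - s)) ds = sigma^2 * (1 - exp(-2 theta t)) / (2 theta).
With theta = 1/5, sigma = 3/4, x_0 = -6:
  E[X_t] = -6 * exp(-1/5 t) = -6*exp(-t/5)
  Var(X_t) = (3/4)^2 * (1 - exp(-2*1/5 t)) / (2 * 1/5) = 45/32 - 45*exp(-2*t/5)/32.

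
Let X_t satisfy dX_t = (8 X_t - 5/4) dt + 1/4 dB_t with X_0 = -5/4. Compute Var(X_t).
Var(X_t) = exp(16*t)/256 - 1/256

The variance V(t) = Var(X_t) satisfies V'(t) = 2 a V(t) + c^2 with V(0) = 0 (drift coefficient is linear in X, diffusion is constant). With a = 8, c = 1/4, the solution is
  V(t) = (c^2 / (2 a)) * (exp(2 a t) - 1)
       = ((1/4)^2 / (2*8)) * (exp(16 t) - 1)
       = exp(16*t)/256 - 1/256.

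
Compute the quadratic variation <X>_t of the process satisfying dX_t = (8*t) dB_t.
<X>_t = 64*t^3/3

For an Itô process dX_t = a(t) dt + b(t) dB_t, the quadratic variation is <X>_t = int_0^t b(s)^2 ds (the drift term does not contribute). Here b(s) = 8*s, so
  b(s)^2 = 64*s^2.
Integrating from 0 to t:
  <X>_t = int_0^t (64*s^2) ds = 64*t^3/3.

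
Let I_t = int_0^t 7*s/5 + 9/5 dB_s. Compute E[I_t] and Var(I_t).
E[I_t] = 0; Var(I_t) = t*(49*t^2 + 189*t + 243)/75

The Itô integral of a deterministic integrand f(s) has mean 0 because each increment f(s) * (B_{s+ds} - B_s) has mean 0. By the Itô isometry:
  Var( int_0^t f(s) dB_s ) = E[ (int_0^t f(s) dB_s)^2 ] = int_0^t f(s)^2 ds.
Here f(s) = 7*s/5 + 9/5, so f(s)^2 = (7*s + 9)^2/25. Integrate:
  int_0^t ((7*s + 9)^2/25) ds = t*(49*t^2 + 189*t + 243)/75.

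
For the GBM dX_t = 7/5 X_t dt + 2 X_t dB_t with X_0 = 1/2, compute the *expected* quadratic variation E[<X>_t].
E[<X>_t] = 5*exp(34*t/5)/34 - 5/34

<X>_t = int_0^t (2 * X_s)^2 ds. Taking expectation inside the integral: E[<X>_t] = 2^2 * int_0^t E[X_s^2] ds. For GBM, E[X_s^2] = x_0^2 * exp((2 mu + sigma^2) s). Integrating:
  E[<X>_t] = 2^2 * (1/2)^2 * (exp((2*(7/5) + 2^2) t) - 1) / (2*(7/5) + 2^2)
           = 2^2 * (1/2)^2 * (exp((34/5) t) - 1) / (34/5) = 5*exp(34*t/5)/34 - 5/34.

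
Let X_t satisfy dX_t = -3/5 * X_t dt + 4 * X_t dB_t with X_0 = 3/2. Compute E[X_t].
E[X_t] = 3*exp(-3*t/5)/2

For GBM dX = mu X dt + sigma X dB with X_0 = x_0, apply Itô to Y = log X: dY = (mu - sigma^2/2) dt + sigma dB, so Y_t = log(x_0) + (mu - sigma^2/2) t + sigma B_t and hence X_t = x_0 * exp((mu - sigma^2/2) t + sigma B_t).
With mu = -3/5, sigma = 4, x_0 = 3/2, this gives:
  X_t = 3/2 * exp((-43/5) * t + (4) * B_t).
Since sigma*B_t ~ Normal(0, sigma^2 t), E[exp(sigma*B_t)] = exp(sigma^2 t / 2); so E[X_t] = x_0 * exp((mu - sigma^2/2) t) * exp(sigma^2 t / 2) = x_0 * exp(mu t) = 3*exp(-3*t/5)/2.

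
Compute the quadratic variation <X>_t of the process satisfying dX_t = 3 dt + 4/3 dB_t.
<X>_t = 16*t/9

For an Itô process dX_t = a(t) dt + b(t) dB_t, the quadratic variation is <X>_t = int_0^t b(s)^2 ds (the drift term does not contribute). Here b(s) = 4/3, so
  b(s)^2 = 16/9.
Integrating from 0 to t:
  <X>_t = int_0^t (16/9) ds = 16*t/9.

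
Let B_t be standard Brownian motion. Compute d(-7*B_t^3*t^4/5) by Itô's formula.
d(-7*B_t^3*t^4/5) = (7*B_t*t^3*(-4*B_t^2 - 3*t)/5) dt + (-21*B_t^2*t^4/5) dB_t

Itô's formula for f(t, x): d f(t, B_t) = (f_t + (1/2) f_xx) dt + f_x dB_t. Compute partials of f(t, x) = -7*t^4*x^3/5:
  f_t(t,x)  = -28*t^3*x^3/5
  f_x(t,x)  = -21*t^4*x^2/5
  f_xx(t,x) = -42*t^4*x/5
Assemble drift = f_t + (1/2) f_xx = 7*t^3*x*(-3*t - 4*x^2)/5 and diffusion = f_x = -21*t^4*x^2/5. Substituting x = B_t:
  d(-7*B_t^3*t^4/5) = (7*B_t*t^3*(-4*B_t^2 - 3*t)/5) dt + (-21*B_t^2*t^4/5) dB_t.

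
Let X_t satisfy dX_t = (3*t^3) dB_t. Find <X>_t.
<X>_t = 9*t^7/7

For an Itô process dX_t = a(t) dt + b(t) dB_t, the quadratic variation is <X>_t = int_0^t b(s)^2 ds (the drift term does not contribute). Here b(s) = 3*s^3, so
  b(s)^2 = 9*s^6.
Integrating from 0 to t:
  <X>_t = int_0^t (9*s^6) ds = 9*t^7/7.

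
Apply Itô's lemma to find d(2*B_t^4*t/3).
d(2*B_t^4*t/3) = (2*B_t^2*(B_t^2 + 6*t)/3) dt + (8*B_t^3*t/3) dB_t

Itô's formula for f(t, x): d f(t, B_t) = (f_t + (1/2) f_xx) dt + f_x dB_t. Compute partials of f(t, x) = 2*t*x^4/3:
  f_t(t,x)  = 2*x^4/3
  f_x(t,x)  = 8*t*x^3/3
  f_xx(t,x) = 8*t*x^2
Assemble drift = f_t + (1/2) f_xx = 2*x^2*(6*t + x^2)/3 and diffusion = f_x = 8*t*x^3/3. Substituting x = B_t:
  d(2*B_t^4*t/3) = (2*B_t^2*(B_t^2 + 6*t)/3) dt + (8*B_t^3*t/3) dB_t.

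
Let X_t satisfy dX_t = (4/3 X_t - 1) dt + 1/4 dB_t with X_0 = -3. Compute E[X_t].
E[X_t] = 3/4 - 15*exp(4*t/3)/4

Taking expectations and using E[dB_t] = 0, the mean m(t) = E[X_t] satisfies the ODE m'(t) = a m(t) + b with m(0) = x_0. With a = 4/3, b = -1, x_0 = -3, the solution is
  m(t) = x_0 * exp(a t) + (b/a) * (exp(a t) - 1)
       = (-3) * exp((4/3) t) + ((-1)/(4/3)) * (exp((4/3) t) - 1)
       = 3/4 - 15*exp(4*t/3)/4.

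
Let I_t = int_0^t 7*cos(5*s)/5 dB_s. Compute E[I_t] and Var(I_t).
E[I_t] = 0; Var(I_t) = 49*t/50 + 49*sin(10*t)/500

The Itô integral of a deterministic integrand f(s) has mean 0 because each increment f(s) * (B_{s+ds} - B_s) has mean 0. By the Itô isometry:
  Var( int_0^t f(s) dB_s ) = E[ (int_0^t f(s) dB_s)^2 ] = int_0^t f(s)^2 ds.
Here f(s) = 7*cos(5*s)/5, so f(s)^2 = 49*cos(5*s)^2/25. Integrate:
  int_0^t (49*cos(5*s)^2/25) ds = 49*t/50 + 49*sin(10*t)/500.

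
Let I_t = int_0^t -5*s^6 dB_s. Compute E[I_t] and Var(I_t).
E[I_t] = 0; Var(I_t) = 25*t^13/13

The Itô integral of a deterministic integrand f(s) has mean 0 because each increment f(s) * (B_{s+ds} - B_s) has mean 0. By the Itô isometry:
  Var( int_0^t f(s) dB_s ) = E[ (int_0^t f(s) dB_s)^2 ] = int_0^t f(s)^2 ds.
Here f(s) = -5*s^6, so f(s)^2 = 25*s^12. Integrate:
  int_0^t (25*s^12) ds = 25*t^13/13.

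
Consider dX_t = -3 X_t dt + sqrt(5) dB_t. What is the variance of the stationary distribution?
lim Var(X_t) = 5/6

The OU SDE dX = -theta X dt + sigma dB admits the integrating factor exp(theta t): d(exp(theta t) X_t) = sigma exp(theta t) dB_t. Integrating from 0 to t gives X_t = x_0 * exp(-theta t) + sigma * int_0^t exp(-theta (t-s)) dB_s for any initial x_0. The Itô integral has variance (by the Itô isometry) sigma^2 * int_0^t exp(-2 theta (t - s)) ds = sigma^2 * (1 - exp(-2 theta t)) / (2 theta), independent of x_0.
With theta = 3, sigma = sqrt(5):
  Var(X_t) = (sqrt(5))^2 * (1 - exp(-2*3 t)) / (2 * 3) = 5/6 - 5*exp(-6*t)/6.
As t -> infinity, exp(-2*3 t) -> 0, so the stationary variance is sigma^2 / (2 theta) = 5/6.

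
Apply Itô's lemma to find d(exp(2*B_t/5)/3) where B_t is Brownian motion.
d(exp(2*B_t/5)/3) = (2*exp(2*B_t/5)/75) dt + (2*exp(2*B_t/5)/15) dB_t

Itô's formula for f(B_t) gives d f(B_t) = f'(B_t) dB_t + (1/2) f''(B_t) dt. Compute derivatives of f(x) = exp(2*x/5)/3:
  f'(x)  = 2*exp(2*x/5)/15
  f''(x) = 4*exp(2*x/5)/75
Substitute x = B_t and multiply the f'' term by 1/2:
  drift     = (1/2) * (4*exp(2*x/5)/75) evaluated at B_t = 2*exp(2*B_t/5)/75
  diffusion = (2*exp(2*x/5)/15) evaluated at B_t = 2*exp(2*B_t/5)/15
Therefore d(exp(2*B_t/5)/3) = (2*exp(2*B_t/5)/75) dt + (2*exp(2*B_t/5)/15) dB_t.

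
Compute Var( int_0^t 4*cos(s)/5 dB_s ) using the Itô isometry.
Var = 8*t/25 + 4*sin(2*t)/25

The Itô integral of a deterministic integrand f(s) has mean 0 because each increment f(s) * (B_{s+ds} - B_s) has mean 0. By the Itô isometry:
  Var( int_0^t f(s) dB_s ) = E[ (int_0^t f(s) dB_s)^2 ] = int_0^t f(s)^2 ds.
Here f(s) = 4*cos(s)/5, so f(s)^2 = 16*cos(s)^2/25. Integrate:
  int_0^t (16*cos(s)^2/25) ds = 8*t/25 + 4*sin(2*t)/25.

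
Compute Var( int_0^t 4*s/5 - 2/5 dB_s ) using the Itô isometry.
Var = 4*t*(4*t^2 - 6*t + 3)/75

The Itô integral of a deterministic integrand f(s) has mean 0 because each increment f(s) * (B_{s+ds} - B_s) has mean 0. By the Itô isometry:
  Var( int_0^t f(s) dB_s ) = E[ (int_0^t f(s) dB_s)^2 ] = int_0^t f(s)^2 ds.
Here f(s) = 4*s/5 - 2/5, so f(s)^2 = 4*(2*s - 1)^2/25. Integrate:
  int_0^t (4*(2*s - 1)^2/25) ds = 4*t*(4*t^2 - 6*t + 3)/75.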